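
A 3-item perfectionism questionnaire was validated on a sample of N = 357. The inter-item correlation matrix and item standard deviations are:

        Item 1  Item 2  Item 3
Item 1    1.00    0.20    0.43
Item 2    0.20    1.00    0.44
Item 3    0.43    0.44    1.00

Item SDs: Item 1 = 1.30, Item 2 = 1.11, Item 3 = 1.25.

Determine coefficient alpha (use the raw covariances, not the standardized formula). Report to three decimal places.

Σσ²ᵢ = 1.30² + 1.11² + 1.25² = 4.4846
Covariances σ_ij = r_ij · s_i · s_j:
  σ(Item 1,Item 2) = 0.20 × 1.30 × 1.11 = 0.2886
  σ(Item 1,Item 3) = 0.43 × 1.30 × 1.25 = 0.6988
  σ(Item 2,Item 3) = 0.44 × 1.11 × 1.25 = 0.6105
σ²_T = Σσ²ᵢ + 2·Σσ_ij = 4.4846 + 2 × 1.5979 = 7.6804
α = (3/2)·(1 − 4.4846/7.6804) = 0.624

coefficient alpha = 0.624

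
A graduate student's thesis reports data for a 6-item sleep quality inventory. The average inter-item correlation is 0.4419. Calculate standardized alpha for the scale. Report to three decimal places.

Standardized α = k·r̄ / (1 + (k−1)·r̄) = 6 × 0.4419 / (1 + 5 × 0.4419)
  = 2.6514 / 3.2095 = 0.826

α = 0.826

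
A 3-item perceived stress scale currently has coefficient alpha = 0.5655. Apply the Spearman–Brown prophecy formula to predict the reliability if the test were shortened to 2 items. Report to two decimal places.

Length factor m = 2/3 = 0.6667
α' = m·α / (1 − (1−m)·α)
   = 2/3 × 0.5655 / (1 − (1 − 2/3) × 0.5655)
   = 0.3770 / 0.8115 = 0.46

predicted reliability = 0.46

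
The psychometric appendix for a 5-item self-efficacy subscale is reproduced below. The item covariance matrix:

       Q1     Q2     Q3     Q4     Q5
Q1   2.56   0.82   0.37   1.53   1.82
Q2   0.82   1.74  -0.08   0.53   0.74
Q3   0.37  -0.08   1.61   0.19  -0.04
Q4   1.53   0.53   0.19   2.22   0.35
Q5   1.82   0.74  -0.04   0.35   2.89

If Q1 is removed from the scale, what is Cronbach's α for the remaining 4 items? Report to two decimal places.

Remaining items: Q2, Q3, Q4, Q5 (k = 4).
Σσ²ᵢ = 1.74 + 1.61 + 2.22 + 2.89 = 8.46
Var(T) = 8.46 + 2 × 1.69 = 11.84
α (item deleted) = (4/3)·(1 − 8.46/11.84) = 0.38

α = 0.38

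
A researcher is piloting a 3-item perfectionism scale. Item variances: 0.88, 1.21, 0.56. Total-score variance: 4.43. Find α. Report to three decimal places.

Σσ²ᵢ = 0.88 + 1.21 + 0.56 = 2.65
α = (k/(k−1))·(1 − Σσ²ᵢ/σ²_T) = (3/2)·(1 − 2.65/4.43) = 0.603

α = 0.603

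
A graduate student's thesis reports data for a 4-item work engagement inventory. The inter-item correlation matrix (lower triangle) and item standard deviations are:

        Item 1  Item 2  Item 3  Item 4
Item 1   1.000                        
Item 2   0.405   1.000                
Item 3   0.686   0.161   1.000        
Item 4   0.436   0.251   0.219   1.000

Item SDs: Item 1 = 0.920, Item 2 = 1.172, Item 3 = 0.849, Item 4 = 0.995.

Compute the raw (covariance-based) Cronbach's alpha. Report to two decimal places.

Cronbach's alpha = 0.67

Σσ²ᵢ = 0.920² + 1.172² + 0.849² + 0.995² = 3.9308
Covariances σ_ij = r_ij · s_i · s_j:
  σ(Item 1,Item 2) = 0.405 × 0.920 × 1.172 = 0.4367
  σ(Item 1,Item 3) = 0.686 × 0.920 × 0.849 = 0.5358
  σ(Item 1,Item 4) = 0.436 × 0.920 × 0.995 = 0.3991
  σ(Item 2,Item 3) = 0.161 × 1.172 × 0.849 = 0.1602
  σ(Item 2,Item 4) = 0.251 × 1.172 × 0.995 = 0.2927
  σ(Item 3,Item 4) = 0.219 × 0.849 × 0.995 = 0.1850
σ²_T = Σσ²ᵢ + 2·Σσ_ij = 3.9308 + 2 × 2.0095 = 7.9498
α = (4/3)·(1 − 3.9308/7.9498) = 0.67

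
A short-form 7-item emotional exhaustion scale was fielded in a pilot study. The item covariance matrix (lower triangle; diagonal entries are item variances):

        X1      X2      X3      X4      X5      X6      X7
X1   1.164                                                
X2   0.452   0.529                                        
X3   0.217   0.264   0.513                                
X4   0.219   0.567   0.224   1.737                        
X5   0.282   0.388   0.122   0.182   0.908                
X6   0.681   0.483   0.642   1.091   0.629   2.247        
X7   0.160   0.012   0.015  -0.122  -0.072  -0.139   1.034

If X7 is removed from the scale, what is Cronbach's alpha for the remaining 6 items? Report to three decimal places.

Remaining items: X1, X2, X3, X4, X5, X6 (k = 6).
ΣVar(i) = 1.164 + 0.529 + 0.513 + 1.737 + 0.908 + 2.247 = 7.098
Var(T) = 7.098 + 2 × 6.443 = 19.984
α (item deleted) = (6/5)·(1 − 7.098/19.984) = 0.774

α = 0.774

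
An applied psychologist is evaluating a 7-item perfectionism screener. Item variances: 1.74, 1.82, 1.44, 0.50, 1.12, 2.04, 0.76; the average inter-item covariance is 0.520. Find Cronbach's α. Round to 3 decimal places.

Cronbach's α = 0.815

Σσ²ᵢ = 1.74 + 1.82 + 1.44 + 0.50 + 1.12 + 2.04 + 0.76 = 9.42
Sum of the 21 distinct covariances = 21 × 0.520 = 10.920
Var(T) = Σσ²ᵢ + 2·Σcov = 9.42 + 2 × 10.920 = 31.260
α = (7/6)·(1 − 9.42/31.260) = 0.815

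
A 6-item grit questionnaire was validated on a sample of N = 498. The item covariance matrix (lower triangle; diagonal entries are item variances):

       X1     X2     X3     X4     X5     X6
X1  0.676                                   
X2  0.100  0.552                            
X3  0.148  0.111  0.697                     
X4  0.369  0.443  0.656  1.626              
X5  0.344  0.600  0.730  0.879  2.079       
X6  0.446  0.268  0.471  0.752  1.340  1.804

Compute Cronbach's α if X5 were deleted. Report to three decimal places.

Remaining items: X1, X2, X3, X4, X6 (k = 5).
sum of item variances = 0.676 + 0.552 + 0.697 + 1.626 + 1.804 = 5.355
total variance = 5.355 + 2 × 3.764 = 12.883
α (item deleted) = (5/4)·(1 − 5.355/12.883) = 0.730

α = 0.730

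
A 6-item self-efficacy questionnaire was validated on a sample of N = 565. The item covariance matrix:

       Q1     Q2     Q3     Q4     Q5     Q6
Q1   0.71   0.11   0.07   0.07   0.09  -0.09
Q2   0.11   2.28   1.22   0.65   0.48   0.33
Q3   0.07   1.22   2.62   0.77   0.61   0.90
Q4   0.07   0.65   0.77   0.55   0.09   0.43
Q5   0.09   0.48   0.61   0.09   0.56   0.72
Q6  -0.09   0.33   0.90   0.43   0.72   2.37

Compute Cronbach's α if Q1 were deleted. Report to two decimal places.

α = 0.75

Remaining items: Q2, Q3, Q4, Q5, Q6 (k = 5).
Σσᵢ² = 2.28 + 2.62 + 0.55 + 0.56 + 2.37 = 8.38
total variance = 8.38 + 2 × 6.20 = 20.78
α (item deleted) = (5/4)·(1 − 8.38/20.78) = 0.75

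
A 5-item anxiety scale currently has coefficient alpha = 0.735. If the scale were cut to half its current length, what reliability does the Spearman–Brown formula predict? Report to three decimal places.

Length factor m = 1/2
α' = m·α / (1 − (1−m)·α)
   = 1/2 × 0.735 / (1 − (1 − 1/2) × 0.735)
   = 0.3675 / 0.6325 = 0.581

predicted reliability = 0.581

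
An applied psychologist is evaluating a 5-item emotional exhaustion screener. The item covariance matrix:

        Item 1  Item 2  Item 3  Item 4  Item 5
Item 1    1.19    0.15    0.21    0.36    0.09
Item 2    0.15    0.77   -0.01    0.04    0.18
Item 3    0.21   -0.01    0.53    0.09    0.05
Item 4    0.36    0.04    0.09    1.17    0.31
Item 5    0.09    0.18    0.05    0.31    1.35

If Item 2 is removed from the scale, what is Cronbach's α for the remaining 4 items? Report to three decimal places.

Cronbach's α = 0.458

Remaining items: Item 1, Item 3, Item 4, Item 5 (k = 4).
sum of item variances = 1.19 + 0.53 + 1.17 + 1.35 = 4.24
Var(T) = 4.24 + 2 × 1.11 = 6.46
α (item deleted) = (4/3)·(1 − 4.24/6.46) = 0.458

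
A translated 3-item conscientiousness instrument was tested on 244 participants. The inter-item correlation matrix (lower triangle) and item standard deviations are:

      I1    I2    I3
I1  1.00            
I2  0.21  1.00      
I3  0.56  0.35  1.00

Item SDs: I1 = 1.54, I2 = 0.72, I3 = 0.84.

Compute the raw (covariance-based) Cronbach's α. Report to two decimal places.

α = 0.59

Σσ²ᵢ = 1.54² + 0.72² + 0.84² = 3.5956
Covariances σ_ij = r_ij · s_i · s_j:
  σ(I1,I2) = 0.21 × 1.54 × 0.72 = 0.2328
  σ(I1,I3) = 0.56 × 1.54 × 0.84 = 0.7244
  σ(I2,I3) = 0.35 × 0.72 × 0.84 = 0.2117
σ²_T = Σσ²ᵢ + 2·Σσ_ij = 3.5956 + 2 × 1.1689 = 5.9334
α = (3/2)·(1 − 3.5956/5.9334) = 0.59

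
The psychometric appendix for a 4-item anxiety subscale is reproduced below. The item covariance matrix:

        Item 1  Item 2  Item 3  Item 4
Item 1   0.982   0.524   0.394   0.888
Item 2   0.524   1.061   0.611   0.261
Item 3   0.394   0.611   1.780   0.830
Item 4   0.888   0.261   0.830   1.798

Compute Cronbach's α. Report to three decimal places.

α = 0.740

Σσᵢ² = 0.982 + 1.061 + 1.780 + 1.798 = 5.621
Sum of off-diagonal covariances = 3.508
Var(T) = 5.621 + 2 × 3.508 = 12.637
α = (k/(k−1))·(1 − Σσᵢ²/Var(T)) = (4/3)·(1 − 5.621/12.637) = 0.740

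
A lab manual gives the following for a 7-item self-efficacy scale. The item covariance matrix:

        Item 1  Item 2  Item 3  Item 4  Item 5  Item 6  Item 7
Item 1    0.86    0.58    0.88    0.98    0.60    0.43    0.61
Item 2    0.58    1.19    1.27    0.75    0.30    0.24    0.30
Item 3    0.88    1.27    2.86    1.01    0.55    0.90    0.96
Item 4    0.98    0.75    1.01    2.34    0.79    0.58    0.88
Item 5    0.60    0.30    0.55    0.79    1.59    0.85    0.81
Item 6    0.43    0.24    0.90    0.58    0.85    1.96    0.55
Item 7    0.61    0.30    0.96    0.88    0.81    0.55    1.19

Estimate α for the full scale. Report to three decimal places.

ΣVar(i) = 0.86 + 1.19 + 2.86 + 2.34 + 1.59 + 1.96 + 1.19 = 11.99
Σ_{i<j} σ_ij = 14.82
total variance = 11.99 + 2 × 14.82 = 41.63
α = (k/(k−1))·(1 − ΣVar(i)/total variance) = (7/6)·(1 − 11.99/41.63) = 0.831

α = 0.831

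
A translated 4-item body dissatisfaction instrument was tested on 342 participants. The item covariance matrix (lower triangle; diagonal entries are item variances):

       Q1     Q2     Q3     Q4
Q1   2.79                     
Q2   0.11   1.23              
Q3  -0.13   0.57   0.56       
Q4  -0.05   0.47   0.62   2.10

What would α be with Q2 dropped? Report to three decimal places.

α = 0.209

Remaining items: Q1, Q3, Q4 (k = 3).
sum of item variances = 2.79 + 0.56 + 2.10 = 5.45
total variance = 5.45 + 2 × 0.44 = 6.33
α (item deleted) = (3/2)·(1 − 5.45/6.33) = 0.209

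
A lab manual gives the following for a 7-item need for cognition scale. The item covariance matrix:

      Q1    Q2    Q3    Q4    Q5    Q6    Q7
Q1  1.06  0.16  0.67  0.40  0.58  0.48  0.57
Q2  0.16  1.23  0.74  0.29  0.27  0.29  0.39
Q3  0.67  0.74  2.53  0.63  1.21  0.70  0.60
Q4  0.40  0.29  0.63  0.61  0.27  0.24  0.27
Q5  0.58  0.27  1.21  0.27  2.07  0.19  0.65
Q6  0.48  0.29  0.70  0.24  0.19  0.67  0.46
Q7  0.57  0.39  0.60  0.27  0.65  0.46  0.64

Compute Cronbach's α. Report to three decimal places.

Σσᵢ² = 1.06 + 1.23 + 2.53 + 0.61 + 2.07 + 0.67 + 0.64 = 8.81
Sum of off-diagonal covariances = 10.06
Var(T) = 8.81 + 2 × 10.06 = 28.93
α = (k/(k−1))·(1 − Σσᵢ²/Var(T)) = (7/6)·(1 − 8.81/28.93) = 0.811

Cronbach's α = 0.811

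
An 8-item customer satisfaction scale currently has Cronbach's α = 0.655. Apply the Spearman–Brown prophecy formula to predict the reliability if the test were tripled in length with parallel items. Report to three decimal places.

predicted reliability = 0.851

Length factor m = 3
α' = m·α / (1 + (m−1)·α)
   = 3 × 0.655 / (1 + (3 − 1) × 0.655)
   = 1.9650 / 2.3100 = 0.851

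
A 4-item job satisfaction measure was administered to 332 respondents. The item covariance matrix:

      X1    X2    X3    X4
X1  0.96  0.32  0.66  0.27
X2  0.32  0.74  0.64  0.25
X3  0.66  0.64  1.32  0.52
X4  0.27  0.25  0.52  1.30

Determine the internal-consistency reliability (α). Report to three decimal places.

α = 0.736

ΣVar(i) = 0.96 + 0.74 + 1.32 + 1.30 = 4.32
Sum of off-diagonal covariances = 2.66
Var(T) = 4.32 + 2 × 2.66 = 9.64
α = (k/(k−1))·(1 − ΣVar(i)/Var(T)) = (4/3)·(1 − 4.32/9.64) = 0.736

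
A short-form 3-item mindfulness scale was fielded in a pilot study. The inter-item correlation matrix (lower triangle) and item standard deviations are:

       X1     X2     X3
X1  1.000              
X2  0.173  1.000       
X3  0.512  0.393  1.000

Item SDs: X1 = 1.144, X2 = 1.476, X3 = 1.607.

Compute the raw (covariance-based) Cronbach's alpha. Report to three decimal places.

Σσ²ᵢ = 1.144² + 1.476² + 1.607² = 6.0698
Covariances σ_ij = r_ij · s_i · s_j:
  σ(X1,X2) = 0.173 × 1.144 × 1.476 = 0.2921
  σ(X1,X3) = 0.512 × 1.144 × 1.607 = 0.9413
  σ(X2,X3) = 0.393 × 1.476 × 1.607 = 0.9322
σ²_T = Σσ²ᵢ + 2·Σσ_ij = 6.0698 + 2 × 2.1656 = 10.4010
α = (3/2)·(1 − 6.0698/10.4010) = 0.625

α = 0.625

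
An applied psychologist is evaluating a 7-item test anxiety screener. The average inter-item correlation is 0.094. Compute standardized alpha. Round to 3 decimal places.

Standardized α = k·r̄ / (1 + (k−1)·r̄) = 7 × 0.094 / (1 + 6 × 0.094)
  = 0.6580 / 1.5640 = 0.421

α = 0.421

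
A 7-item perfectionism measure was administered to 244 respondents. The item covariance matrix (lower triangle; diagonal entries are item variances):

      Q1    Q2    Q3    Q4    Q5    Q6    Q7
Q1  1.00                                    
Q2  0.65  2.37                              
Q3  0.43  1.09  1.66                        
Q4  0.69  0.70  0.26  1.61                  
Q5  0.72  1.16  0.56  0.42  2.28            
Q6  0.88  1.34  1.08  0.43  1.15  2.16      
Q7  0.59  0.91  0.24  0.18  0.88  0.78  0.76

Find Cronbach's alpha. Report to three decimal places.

Cronbach's alpha = 0.839

Σσ²ᵢ = 1.00 + 2.37 + 1.66 + 1.61 + 2.28 + 2.16 + 0.76 = 11.84
Sum of the distinct covariances = 15.14
σ²_T = 11.84 + 2 × 15.14 = 42.12
α = (k/(k−1))·(1 − Σσ²ᵢ/σ²_T) = (7/6)·(1 − 11.84/42.12) = 0.839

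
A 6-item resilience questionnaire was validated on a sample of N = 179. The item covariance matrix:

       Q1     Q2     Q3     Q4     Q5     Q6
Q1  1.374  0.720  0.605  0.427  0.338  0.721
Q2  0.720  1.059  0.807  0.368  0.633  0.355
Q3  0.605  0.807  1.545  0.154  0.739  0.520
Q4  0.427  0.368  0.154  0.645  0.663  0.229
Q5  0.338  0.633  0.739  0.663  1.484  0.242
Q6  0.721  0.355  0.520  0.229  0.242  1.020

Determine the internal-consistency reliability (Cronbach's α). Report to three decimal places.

ΣVar(i) = 1.374 + 1.059 + 1.545 + 0.645 + 1.484 + 1.020 = 7.127
Sum of off-diagonal covariances = 7.521
total variance = 7.127 + 2 × 7.521 = 22.169
α = (k/(k−1))·(1 − ΣVar(i)/total variance) = (6/5)·(1 − 7.127/22.169) = 0.814

Cronbach's α = 0.814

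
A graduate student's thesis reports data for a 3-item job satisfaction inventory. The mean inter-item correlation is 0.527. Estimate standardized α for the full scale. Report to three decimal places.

α = 0.770

Standardized α = k·r̄ / (1 + (k−1)·r̄) = 3 × 0.527 / (1 + 2 × 0.527)
  = 1.5810 / 2.0540 = 0.770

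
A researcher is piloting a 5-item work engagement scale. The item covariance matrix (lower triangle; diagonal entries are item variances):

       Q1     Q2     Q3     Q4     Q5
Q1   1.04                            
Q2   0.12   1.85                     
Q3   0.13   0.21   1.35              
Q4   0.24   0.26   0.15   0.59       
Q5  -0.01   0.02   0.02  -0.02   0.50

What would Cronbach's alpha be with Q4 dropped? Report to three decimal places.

α = 0.228

Remaining items: Q1, Q2, Q3, Q5 (k = 4).
Σσ²ᵢ = 1.04 + 1.85 + 1.35 + 0.50 = 4.74
total variance = 4.74 + 2 × 0.49 = 5.72
α (item deleted) = (4/3)·(1 − 4.74/5.72) = 0.228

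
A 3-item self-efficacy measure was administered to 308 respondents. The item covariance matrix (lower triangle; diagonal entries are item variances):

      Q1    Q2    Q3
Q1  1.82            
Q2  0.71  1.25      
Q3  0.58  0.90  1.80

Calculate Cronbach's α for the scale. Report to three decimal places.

Σσᵢ² = 1.82 + 1.25 + 1.80 = 4.87
Sum of the distinct covariances = 2.19
Var(T) = 4.87 + 2 × 2.19 = 9.25
α = (k/(k−1))·(1 − Σσᵢ²/Var(T)) = (3/2)·(1 − 4.87/9.25) = 0.710

Cronbach's α = 0.710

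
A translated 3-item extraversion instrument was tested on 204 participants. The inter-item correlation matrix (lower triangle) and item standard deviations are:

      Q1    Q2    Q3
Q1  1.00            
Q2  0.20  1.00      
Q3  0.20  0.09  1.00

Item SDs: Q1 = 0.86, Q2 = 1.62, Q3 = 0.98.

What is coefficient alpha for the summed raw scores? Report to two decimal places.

Σσ²ᵢ = 0.86² + 1.62² + 0.98² = 4.3244
Covariances σ_ij = r_ij · s_i · s_j:
  σ(Q1,Q2) = 0.20 × 0.86 × 1.62 = 0.2786
  σ(Q1,Q3) = 0.20 × 0.86 × 0.98 = 0.1686
  σ(Q2,Q3) = 0.09 × 1.62 × 0.98 = 0.1429
σ²_T = Σσ²ᵢ + 2·Σσ_ij = 4.3244 + 2 × 0.5901 = 5.5046
α = (3/2)·(1 − 4.3244/5.5046) = 0.32

coefficient alpha = 0.32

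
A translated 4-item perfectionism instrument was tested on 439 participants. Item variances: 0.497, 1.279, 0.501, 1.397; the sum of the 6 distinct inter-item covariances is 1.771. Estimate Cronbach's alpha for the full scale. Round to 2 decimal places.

Cronbach's alpha = 0.65

Σσ²ᵢ = 0.497 + 1.279 + 0.501 + 1.397 = 3.674
Sum of distinct covariances = 1.771
σ²_T = Σσ²ᵢ + 2·Σcov = 3.674 + 2 × 1.771 = 7.216
α = (4/3)·(1 − 3.674/7.216) = 0.65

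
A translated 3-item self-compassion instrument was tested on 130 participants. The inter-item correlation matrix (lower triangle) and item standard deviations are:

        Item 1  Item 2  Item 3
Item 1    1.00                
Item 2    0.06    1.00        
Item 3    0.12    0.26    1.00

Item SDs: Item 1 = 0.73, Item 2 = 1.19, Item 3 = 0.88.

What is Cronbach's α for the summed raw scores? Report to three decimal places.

Σσ²ᵢ = 0.73² + 1.19² + 0.88² = 2.7234
Covariances σ_ij = r_ij · s_i · s_j:
  σ(Item 1,Item 2) = 0.06 × 0.73 × 1.19 = 0.0521
  σ(Item 1,Item 3) = 0.12 × 0.73 × 0.88 = 0.0771
  σ(Item 2,Item 3) = 0.26 × 1.19 × 0.88 = 0.2723
σ²_T = Σσ²ᵢ + 2·Σσ_ij = 2.7234 + 2 × 0.4015 = 3.5264
α = (3/2)·(1 − 2.7234/3.5264) = 0.342

α = 0.342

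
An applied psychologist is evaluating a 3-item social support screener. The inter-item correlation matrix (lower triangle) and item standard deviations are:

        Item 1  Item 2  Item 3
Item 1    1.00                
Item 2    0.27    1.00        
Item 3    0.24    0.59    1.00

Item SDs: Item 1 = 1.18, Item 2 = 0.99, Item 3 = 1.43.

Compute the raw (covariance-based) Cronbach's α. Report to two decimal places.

Σσ²ᵢ = 1.18² + 0.99² + 1.43² = 4.4174
Covariances σ_ij = r_ij · s_i · s_j:
  σ(Item 1,Item 2) = 0.27 × 1.18 × 0.99 = 0.3154
  σ(Item 1,Item 3) = 0.24 × 1.18 × 1.43 = 0.4050
  σ(Item 2,Item 3) = 0.59 × 0.99 × 1.43 = 0.8353
σ²_T = Σσ²ᵢ + 2·Σσ_ij = 4.4174 + 2 × 1.5557 = 7.5288
α = (3/2)·(1 − 4.4174/7.5288) = 0.62

Cronbach's α = 0.62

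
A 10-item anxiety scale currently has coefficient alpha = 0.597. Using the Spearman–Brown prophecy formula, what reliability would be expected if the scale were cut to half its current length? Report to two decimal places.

Length factor m = 1/2
α' = m·α / (1 − (1−m)·α)
   = 1/2 × 0.597 / (1 − (1 − 1/2) × 0.597)
   = 0.2985 / 0.7015 = 0.43

predicted reliability = 0.43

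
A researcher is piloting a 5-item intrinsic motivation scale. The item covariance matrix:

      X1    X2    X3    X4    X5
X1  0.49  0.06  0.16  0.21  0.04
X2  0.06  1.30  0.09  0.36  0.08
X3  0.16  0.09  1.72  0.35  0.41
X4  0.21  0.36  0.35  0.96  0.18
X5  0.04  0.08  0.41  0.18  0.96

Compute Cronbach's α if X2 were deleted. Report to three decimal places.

Cronbach's α = 0.527

Remaining items: X1, X3, X4, X5 (k = 4).
Σσᵢ² = 0.49 + 1.72 + 0.96 + 0.96 = 4.13
total variance = 4.13 + 2 × 1.35 = 6.83
α (item deleted) = (4/3)·(1 − 4.13/6.83) = 0.527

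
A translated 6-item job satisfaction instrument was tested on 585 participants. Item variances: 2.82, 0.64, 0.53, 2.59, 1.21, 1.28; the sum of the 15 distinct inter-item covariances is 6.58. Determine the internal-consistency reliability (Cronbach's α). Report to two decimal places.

Cronbach's α = 0.71

Σσᵢ² = 2.82 + 0.64 + 0.53 + 2.59 + 1.21 + 1.28 = 9.07
Sum of distinct covariances = 6.58
σ²_total = Σσᵢ² + 2·Σcov = 9.07 + 2 × 6.58 = 22.23
α = (6/5)·(1 − 9.07/22.23) = 0.71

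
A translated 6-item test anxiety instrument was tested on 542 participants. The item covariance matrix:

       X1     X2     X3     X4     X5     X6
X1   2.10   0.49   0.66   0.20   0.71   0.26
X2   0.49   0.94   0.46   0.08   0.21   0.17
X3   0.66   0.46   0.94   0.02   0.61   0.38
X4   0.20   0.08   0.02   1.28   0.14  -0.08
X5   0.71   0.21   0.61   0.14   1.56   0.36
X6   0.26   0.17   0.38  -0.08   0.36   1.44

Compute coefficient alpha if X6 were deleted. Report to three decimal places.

coefficient alpha = 0.640

Remaining items: X1, X2, X3, X4, X5 (k = 5).
sum of item variances = 2.10 + 0.94 + 0.94 + 1.28 + 1.56 = 6.82
Var(T) = 6.82 + 2 × 3.58 = 13.98
α (item deleted) = (5/4)·(1 − 6.82/13.98) = 0.640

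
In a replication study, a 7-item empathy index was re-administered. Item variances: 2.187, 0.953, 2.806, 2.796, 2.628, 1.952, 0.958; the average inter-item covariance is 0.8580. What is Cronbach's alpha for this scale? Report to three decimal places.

Σσᵢ² = 2.187 + 0.953 + 2.806 + 2.796 + 2.628 + 1.952 + 0.958 = 14.280
Sum of the 21 distinct covariances = 21 × 0.8580 = 18.0180
total variance = Σσᵢ² + 2·Σcov = 14.280 + 2 × 18.0180 = 50.3160
α = (7/6)·(1 − 14.280/50.3160) = 0.836

α = 0.836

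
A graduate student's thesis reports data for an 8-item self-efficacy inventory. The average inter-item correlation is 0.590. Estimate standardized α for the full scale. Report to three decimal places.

α = 0.920

Standardized α = k·r̄ / (1 + (k−1)·r̄) = 8 × 0.590 / (1 + 7 × 0.590)
  = 4.7200 / 5.1300 = 0.920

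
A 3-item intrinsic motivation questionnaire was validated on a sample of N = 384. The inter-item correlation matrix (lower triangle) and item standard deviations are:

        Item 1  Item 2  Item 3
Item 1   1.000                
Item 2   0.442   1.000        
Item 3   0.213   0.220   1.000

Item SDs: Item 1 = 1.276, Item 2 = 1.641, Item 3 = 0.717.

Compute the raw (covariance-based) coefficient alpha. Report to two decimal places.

α = 0.54

Σσ²ᵢ = 1.276² + 1.641² + 0.717² = 4.8351
Covariances σ_ij = r_ij · s_i · s_j:
  σ(Item 1,Item 2) = 0.442 × 1.276 × 1.641 = 0.9255
  σ(Item 1,Item 3) = 0.213 × 1.276 × 0.717 = 0.1949
  σ(Item 2,Item 3) = 0.220 × 1.641 × 0.717 = 0.2589
σ²_T = Σσ²ᵢ + 2·Σσ_ij = 4.8351 + 2 × 1.3793 = 7.5937
α = (3/2)·(1 − 4.8351/7.5937) = 0.54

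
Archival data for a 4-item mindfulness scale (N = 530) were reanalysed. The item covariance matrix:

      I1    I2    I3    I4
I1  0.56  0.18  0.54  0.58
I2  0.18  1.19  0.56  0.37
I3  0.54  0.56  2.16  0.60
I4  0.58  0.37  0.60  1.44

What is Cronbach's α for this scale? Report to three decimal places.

ΣVar(i) = 0.56 + 1.19 + 2.16 + 1.44 = 5.35
Sum of off-diagonal covariances = 2.83
Var(T) = 5.35 + 2 × 2.83 = 11.01
α = (k/(k−1))·(1 − ΣVar(i)/Var(T)) = (4/3)·(1 − 5.35/11.01) = 0.685

Cronbach's α = 0.685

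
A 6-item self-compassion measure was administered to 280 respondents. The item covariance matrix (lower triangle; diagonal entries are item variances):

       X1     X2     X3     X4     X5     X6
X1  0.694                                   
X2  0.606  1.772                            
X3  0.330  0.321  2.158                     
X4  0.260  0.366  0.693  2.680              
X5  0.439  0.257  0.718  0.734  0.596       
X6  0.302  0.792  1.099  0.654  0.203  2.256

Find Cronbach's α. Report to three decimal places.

Σσ²ᵢ = 0.694 + 1.772 + 2.158 + 2.680 + 0.596 + 2.256 = 10.156
Σ_{i<j} σ_ij = 7.774
σ²_T = 10.156 + 2 × 7.774 = 25.704
α = (k/(k−1))·(1 − Σσ²ᵢ/σ²_T) = (6/5)·(1 − 10.156/25.704) = 0.726

α = 0.726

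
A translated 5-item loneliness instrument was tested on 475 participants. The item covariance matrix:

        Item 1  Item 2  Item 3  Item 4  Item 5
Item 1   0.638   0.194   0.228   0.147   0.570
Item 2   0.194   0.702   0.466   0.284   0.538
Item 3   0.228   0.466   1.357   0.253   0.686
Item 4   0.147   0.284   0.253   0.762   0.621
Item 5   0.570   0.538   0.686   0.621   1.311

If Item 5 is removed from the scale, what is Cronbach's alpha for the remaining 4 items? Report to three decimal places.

Remaining items: Item 1, Item 2, Item 3, Item 4 (k = 4).
Σσ²ᵢ = 0.638 + 0.702 + 1.357 + 0.762 = 3.459
total variance = 3.459 + 2 × 1.572 = 6.603
α (item deleted) = (4/3)·(1 − 3.459/6.603) = 0.635

Cronbach's alpha = 0.635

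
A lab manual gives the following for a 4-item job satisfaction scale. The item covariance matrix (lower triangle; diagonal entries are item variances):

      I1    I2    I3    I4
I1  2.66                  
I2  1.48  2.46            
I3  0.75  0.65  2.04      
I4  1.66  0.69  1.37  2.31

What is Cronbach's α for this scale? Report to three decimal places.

α = 0.776

sum of item variances = 2.66 + 2.46 + 2.04 + 2.31 = 9.47
Sum of the distinct covariances = 6.60
σ²_T = 9.47 + 2 × 6.60 = 22.67
α = (k/(k−1))·(1 − sum of item variances/σ²_T) = (4/3)·(1 − 9.47/22.67) = 0.776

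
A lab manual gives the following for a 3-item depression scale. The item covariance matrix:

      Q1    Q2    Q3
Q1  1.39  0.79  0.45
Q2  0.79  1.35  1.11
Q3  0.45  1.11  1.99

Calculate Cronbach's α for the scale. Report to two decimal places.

α = 0.75

ΣVar(i) = 1.39 + 1.35 + 1.99 = 4.73
Σ_{i<j} σ_ij = 2.35
total variance = 4.73 + 2 × 2.35 = 9.43
α = (k/(k−1))·(1 − ΣVar(i)/total variance) = (3/2)·(1 − 4.73/9.43) = 0.75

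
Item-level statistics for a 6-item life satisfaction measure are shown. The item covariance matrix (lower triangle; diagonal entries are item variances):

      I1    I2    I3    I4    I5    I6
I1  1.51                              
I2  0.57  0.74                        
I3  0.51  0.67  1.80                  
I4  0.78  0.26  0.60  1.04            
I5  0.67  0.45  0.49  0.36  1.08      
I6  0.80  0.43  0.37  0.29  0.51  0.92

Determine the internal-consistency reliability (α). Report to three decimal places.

ΣVar(i) = 1.51 + 0.74 + 1.80 + 1.04 + 1.08 + 0.92 = 7.09
Σ_{i<j} σ_ij = 7.76
σ²_T = 7.09 + 2 × 7.76 = 22.61
α = (k/(k−1))·(1 − ΣVar(i)/σ²_T) = (6/5)·(1 − 7.09/22.61) = 0.824

α = 0.824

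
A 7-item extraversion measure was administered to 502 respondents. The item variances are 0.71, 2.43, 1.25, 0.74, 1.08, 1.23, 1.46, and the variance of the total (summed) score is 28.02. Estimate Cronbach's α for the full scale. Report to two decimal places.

Cronbach's α = 0.80

Σσᵢ² = 0.71 + 2.43 + 1.25 + 0.74 + 1.08 + 1.23 + 1.46 = 8.90
α = (k/(k−1))·(1 − Σσᵢ²/Var(T)) = (7/6)·(1 − 8.90/28.02) = 0.80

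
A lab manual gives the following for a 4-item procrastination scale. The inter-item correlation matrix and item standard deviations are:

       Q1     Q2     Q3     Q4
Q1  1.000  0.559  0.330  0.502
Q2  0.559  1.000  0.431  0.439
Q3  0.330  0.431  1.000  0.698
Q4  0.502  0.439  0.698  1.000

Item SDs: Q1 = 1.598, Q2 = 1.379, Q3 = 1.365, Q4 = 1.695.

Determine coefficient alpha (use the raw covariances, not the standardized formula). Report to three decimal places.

α = 0.794

Σσ²ᵢ = 1.598² + 1.379² + 1.365² + 1.695² = 9.1915
Covariances σ_ij = r_ij · s_i · s_j:
  σ(Q1,Q2) = 0.559 × 1.598 × 1.379 = 1.2318
  σ(Q1,Q3) = 0.330 × 1.598 × 1.365 = 0.7198
  σ(Q1,Q4) = 0.502 × 1.598 × 1.695 = 1.3597
  σ(Q2,Q3) = 0.431 × 1.379 × 1.365 = 0.8113
  σ(Q2,Q4) = 0.439 × 1.379 × 1.695 = 1.0261
  σ(Q3,Q4) = 0.698 × 1.365 × 1.695 = 1.6149
σ²_T = Σσ²ᵢ + 2·Σσ_ij = 9.1915 + 2 × 6.7636 = 22.7187
α = (4/3)·(1 − 9.1915/22.7187) = 0.794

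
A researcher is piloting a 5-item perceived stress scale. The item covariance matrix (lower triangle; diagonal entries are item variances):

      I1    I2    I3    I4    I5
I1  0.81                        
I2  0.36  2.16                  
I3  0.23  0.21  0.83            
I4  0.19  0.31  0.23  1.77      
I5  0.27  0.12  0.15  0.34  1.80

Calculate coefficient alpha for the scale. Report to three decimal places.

sum of item variances = 0.81 + 2.16 + 0.83 + 1.77 + 1.80 = 7.37
Sum of off-diagonal covariances = 2.41
σ²_T = 7.37 + 2 × 2.41 = 12.19
α = (k/(k−1))·(1 − sum of item variances/σ²_T) = (5/4)·(1 − 7.37/12.19) = 0.494

coefficient alpha = 0.494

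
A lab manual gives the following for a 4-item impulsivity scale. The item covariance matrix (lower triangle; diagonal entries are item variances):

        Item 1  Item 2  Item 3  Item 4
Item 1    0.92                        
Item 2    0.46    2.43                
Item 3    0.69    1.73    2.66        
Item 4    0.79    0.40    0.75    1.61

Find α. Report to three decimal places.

ΣVar(i) = 0.92 + 2.43 + 2.66 + 1.61 = 7.62
Sum of off-diagonal covariances = 4.82
σ²_total = 7.62 + 2 × 4.82 = 17.26
α = (k/(k−1))·(1 − ΣVar(i)/σ²_total) = (4/3)·(1 − 7.62/17.26) = 0.745

α = 0.745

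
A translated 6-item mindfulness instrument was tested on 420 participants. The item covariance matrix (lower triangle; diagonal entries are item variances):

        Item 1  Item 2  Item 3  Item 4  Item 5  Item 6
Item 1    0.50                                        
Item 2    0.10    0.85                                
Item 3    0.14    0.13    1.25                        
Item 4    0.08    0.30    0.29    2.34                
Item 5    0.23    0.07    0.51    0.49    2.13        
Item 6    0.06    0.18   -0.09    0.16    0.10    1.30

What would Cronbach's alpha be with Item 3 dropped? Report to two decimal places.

Cronbach's alpha = 0.42

Remaining items: Item 1, Item 2, Item 4, Item 5, Item 6 (k = 5).
sum of item variances = 0.50 + 0.85 + 2.34 + 2.13 + 1.30 = 7.12
total variance = 7.12 + 2 × 1.77 = 10.66
α (item deleted) = (5/4)·(1 − 7.12/10.66) = 0.42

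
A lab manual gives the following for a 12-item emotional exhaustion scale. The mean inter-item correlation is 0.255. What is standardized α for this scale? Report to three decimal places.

α = 0.804

Standardized α = k·r̄ / (1 + (k−1)·r̄) = 12 × 0.255 / (1 + 11 × 0.255)
  = 3.0600 / 3.8050 = 0.804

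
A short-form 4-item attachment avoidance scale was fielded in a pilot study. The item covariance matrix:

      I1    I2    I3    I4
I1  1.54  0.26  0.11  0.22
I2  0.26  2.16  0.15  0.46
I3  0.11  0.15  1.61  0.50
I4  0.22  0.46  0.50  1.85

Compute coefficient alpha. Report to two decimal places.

ΣVar(i) = 1.54 + 2.16 + 1.61 + 1.85 = 7.16
Σ_{i<j} σ_ij = 1.70
σ²_T = 7.16 + 2 × 1.70 = 10.56
α = (k/(k−1))·(1 − ΣVar(i)/σ²_T) = (4/3)·(1 − 7.16/10.56) = 0.43

α = 0.43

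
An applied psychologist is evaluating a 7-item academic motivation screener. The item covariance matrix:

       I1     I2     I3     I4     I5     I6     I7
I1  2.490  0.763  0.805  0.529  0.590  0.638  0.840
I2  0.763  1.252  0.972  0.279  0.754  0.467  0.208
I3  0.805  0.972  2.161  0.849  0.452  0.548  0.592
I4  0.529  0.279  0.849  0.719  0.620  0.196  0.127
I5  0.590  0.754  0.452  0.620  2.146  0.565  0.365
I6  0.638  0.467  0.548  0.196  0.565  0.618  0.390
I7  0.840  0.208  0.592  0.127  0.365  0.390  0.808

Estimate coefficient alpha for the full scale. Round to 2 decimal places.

coefficient alpha = 0.81

Σσ²ᵢ = 2.490 + 1.252 + 2.161 + 0.719 + 2.146 + 0.618 + 0.808 = 10.194
Sum of off-diagonal covariances = 11.549
total variance = 10.194 + 2 × 11.549 = 33.292
α = (k/(k−1))·(1 − Σσ²ᵢ/total variance) = (7/6)·(1 − 10.194/33.292) = 0.81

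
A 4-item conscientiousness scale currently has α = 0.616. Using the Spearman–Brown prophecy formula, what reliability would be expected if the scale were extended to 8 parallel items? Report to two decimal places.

Length factor m = 8/4 = 2.0000
α' = m·α / (1 + (m−1)·α)
   = 8/4 × 0.616 / (1 + (8/4 − 1) × 0.616)
   = 1.2320 / 1.6160 = 0.76

predicted reliability = 0.76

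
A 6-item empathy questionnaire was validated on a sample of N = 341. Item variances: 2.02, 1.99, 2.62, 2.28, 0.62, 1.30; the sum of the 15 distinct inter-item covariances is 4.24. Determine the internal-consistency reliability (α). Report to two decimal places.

α = 0.53

sum of item variances = 2.02 + 1.99 + 2.62 + 2.28 + 0.62 + 1.30 = 10.83
Sum of distinct covariances = 4.24
total variance = sum of item variances + 2·Σcov = 10.83 + 2 × 4.24 = 19.31
α = (6/5)·(1 − 10.83/19.31) = 0.53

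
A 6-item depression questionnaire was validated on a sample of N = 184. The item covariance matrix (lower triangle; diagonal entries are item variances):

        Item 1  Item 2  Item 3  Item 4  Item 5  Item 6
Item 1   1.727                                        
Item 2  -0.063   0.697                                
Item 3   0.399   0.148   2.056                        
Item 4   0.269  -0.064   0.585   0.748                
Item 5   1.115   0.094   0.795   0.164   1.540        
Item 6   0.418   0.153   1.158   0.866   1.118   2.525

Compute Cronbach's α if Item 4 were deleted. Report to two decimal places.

α = 0.69

Remaining items: Item 1, Item 2, Item 3, Item 5, Item 6 (k = 5).
Σσ²ᵢ = 1.727 + 0.697 + 2.056 + 1.540 + 2.525 = 8.545
Var(T) = 8.545 + 2 × 5.335 = 19.215
α (item deleted) = (5/4)·(1 − 8.545/19.215) = 0.69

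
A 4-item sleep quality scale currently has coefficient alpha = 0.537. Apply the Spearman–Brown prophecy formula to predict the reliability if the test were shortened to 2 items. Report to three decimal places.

predicted reliability = 0.367

Length factor m = 2/4 = 0.5000
α' = m·α / (1 − (1−m)·α)
   = 2/4 × 0.537 / (1 − (1 − 2/4) × 0.537)
   = 0.2685 / 0.7315 = 0.367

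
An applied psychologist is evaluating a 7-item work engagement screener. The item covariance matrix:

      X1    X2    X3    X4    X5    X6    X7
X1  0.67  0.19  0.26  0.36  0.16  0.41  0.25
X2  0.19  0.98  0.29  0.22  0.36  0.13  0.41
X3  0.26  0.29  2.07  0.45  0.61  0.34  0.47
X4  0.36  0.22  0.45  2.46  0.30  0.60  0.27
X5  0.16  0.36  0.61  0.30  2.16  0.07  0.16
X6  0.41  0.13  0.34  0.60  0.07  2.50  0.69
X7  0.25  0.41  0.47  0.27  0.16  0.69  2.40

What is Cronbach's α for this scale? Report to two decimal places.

Σσᵢ² = 0.67 + 0.98 + 2.07 + 2.46 + 2.16 + 2.50 + 2.40 = 13.24
Sum of the distinct covariances = 7.00
total variance = 13.24 + 2 × 7.00 = 27.24
α = (k/(k−1))·(1 − Σσᵢ²/total variance) = (7/6)·(1 − 13.24/27.24) = 0.60

Cronbach's α = 0.60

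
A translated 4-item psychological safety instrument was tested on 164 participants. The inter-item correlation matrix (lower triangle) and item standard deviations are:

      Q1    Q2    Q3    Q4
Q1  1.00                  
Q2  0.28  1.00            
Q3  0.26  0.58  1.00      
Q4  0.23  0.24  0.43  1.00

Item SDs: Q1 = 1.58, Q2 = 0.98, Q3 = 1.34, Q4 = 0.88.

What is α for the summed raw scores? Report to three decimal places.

α = 0.640

Σσ²ᵢ = 1.58² + 0.98² + 1.34² + 0.88² = 6.0268
Covariances σ_ij = r_ij · s_i · s_j:
  σ(Q1,Q2) = 0.28 × 1.58 × 0.98 = 0.4336
  σ(Q1,Q3) = 0.26 × 1.58 × 1.34 = 0.5505
  σ(Q1,Q4) = 0.23 × 1.58 × 0.88 = 0.3198
  σ(Q2,Q3) = 0.58 × 0.98 × 1.34 = 0.7617
  σ(Q2,Q4) = 0.24 × 0.98 × 0.88 = 0.2070
  σ(Q3,Q4) = 0.43 × 1.34 × 0.88 = 0.5071
σ²_T = Σσ²ᵢ + 2·Σσ_ij = 6.0268 + 2 × 2.7797 = 11.5862
α = (4/3)·(1 − 6.0268/11.5862) = 0.640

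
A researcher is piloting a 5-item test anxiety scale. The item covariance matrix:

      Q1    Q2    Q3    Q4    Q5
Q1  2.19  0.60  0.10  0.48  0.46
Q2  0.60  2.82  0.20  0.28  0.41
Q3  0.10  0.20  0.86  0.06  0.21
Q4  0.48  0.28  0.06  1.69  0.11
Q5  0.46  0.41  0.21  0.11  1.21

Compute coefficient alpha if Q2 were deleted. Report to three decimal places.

Remaining items: Q1, Q3, Q4, Q5 (k = 4).
Σσ²ᵢ = 2.19 + 0.86 + 1.69 + 1.21 = 5.95
Var(T) = 5.95 + 2 × 1.42 = 8.79
α (item deleted) = (4/3)·(1 − 5.95/8.79) = 0.431

coefficient alpha = 0.431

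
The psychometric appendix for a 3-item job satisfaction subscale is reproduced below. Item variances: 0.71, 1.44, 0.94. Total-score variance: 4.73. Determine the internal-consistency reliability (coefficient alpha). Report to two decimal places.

α = 0.52

ΣVar(i) = 0.71 + 1.44 + 0.94 = 3.09
α = (k/(k−1))·(1 − ΣVar(i)/σ²_total) = (3/2)·(1 − 3.09/4.73) = 0.52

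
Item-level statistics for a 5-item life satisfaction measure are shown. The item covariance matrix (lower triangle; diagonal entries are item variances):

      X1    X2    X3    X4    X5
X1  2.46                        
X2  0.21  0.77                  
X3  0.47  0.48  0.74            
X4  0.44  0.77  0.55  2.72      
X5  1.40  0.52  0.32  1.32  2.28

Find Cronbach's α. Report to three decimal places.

Σσ²ᵢ = 2.46 + 0.77 + 0.74 + 2.72 + 2.28 = 8.97
Sum of the distinct covariances = 6.48
total variance = 8.97 + 2 × 6.48 = 21.93
α = (k/(k−1))·(1 − Σσ²ᵢ/total variance) = (5/4)·(1 − 8.97/21.93) = 0.739

Cronbach's α = 0.739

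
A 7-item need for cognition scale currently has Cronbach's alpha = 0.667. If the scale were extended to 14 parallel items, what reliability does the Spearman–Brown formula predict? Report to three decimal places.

predicted reliability = 0.800

Length factor m = 14/7 = 2.0000
α' = m·α / (1 + (m−1)·α)
   = 14/7 × 0.667 / (1 + (14/7 − 1) × 0.667)
   = 1.3340 / 1.6670 = 0.800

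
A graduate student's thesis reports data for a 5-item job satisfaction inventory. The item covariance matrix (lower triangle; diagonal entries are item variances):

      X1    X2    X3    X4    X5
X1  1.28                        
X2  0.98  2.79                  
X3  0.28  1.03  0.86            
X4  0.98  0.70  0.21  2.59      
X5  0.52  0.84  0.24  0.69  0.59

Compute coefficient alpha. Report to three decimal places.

sum of item variances = 1.28 + 2.79 + 0.86 + 2.59 + 0.59 = 8.11
Sum of off-diagonal covariances = 6.47
Var(T) = 8.11 + 2 × 6.47 = 21.05
α = (k/(k−1))·(1 − sum of item variances/Var(T)) = (5/4)·(1 − 8.11/21.05) = 0.768

α = 0.768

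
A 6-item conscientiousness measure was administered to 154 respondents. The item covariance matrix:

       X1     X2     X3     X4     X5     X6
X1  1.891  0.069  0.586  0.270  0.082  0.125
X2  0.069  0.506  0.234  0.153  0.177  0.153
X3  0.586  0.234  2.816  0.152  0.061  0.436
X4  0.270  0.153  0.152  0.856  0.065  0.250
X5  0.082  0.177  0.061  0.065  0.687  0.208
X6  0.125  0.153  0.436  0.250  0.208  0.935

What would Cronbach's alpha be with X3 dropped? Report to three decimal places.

Remaining items: X1, X2, X4, X5, X6 (k = 5).
Σσ²ᵢ = 1.891 + 0.506 + 0.856 + 0.687 + 0.935 = 4.875
σ²_total = 4.875 + 2 × 1.552 = 7.979
α (item deleted) = (5/4)·(1 − 4.875/7.979) = 0.486

Cronbach's alpha = 0.486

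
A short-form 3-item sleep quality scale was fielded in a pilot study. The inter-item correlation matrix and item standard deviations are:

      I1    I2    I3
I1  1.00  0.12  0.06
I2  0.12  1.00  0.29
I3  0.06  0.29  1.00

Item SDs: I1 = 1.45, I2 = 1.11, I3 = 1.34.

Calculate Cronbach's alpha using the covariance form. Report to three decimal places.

Cronbach's alpha = 0.336

Σσ²ᵢ = 1.45² + 1.11² + 1.34² = 5.1302
Covariances σ_ij = r_ij · s_i · s_j:
  σ(I1,I2) = 0.12 × 1.45 × 1.11 = 0.1931
  σ(I1,I3) = 0.06 × 1.45 × 1.34 = 0.1166
  σ(I2,I3) = 0.29 × 1.11 × 1.34 = 0.4313
σ²_T = Σσ²ᵢ + 2·Σσ_ij = 5.1302 + 2 × 0.7410 = 6.6122
α = (3/2)·(1 − 5.1302/6.6122) = 0.336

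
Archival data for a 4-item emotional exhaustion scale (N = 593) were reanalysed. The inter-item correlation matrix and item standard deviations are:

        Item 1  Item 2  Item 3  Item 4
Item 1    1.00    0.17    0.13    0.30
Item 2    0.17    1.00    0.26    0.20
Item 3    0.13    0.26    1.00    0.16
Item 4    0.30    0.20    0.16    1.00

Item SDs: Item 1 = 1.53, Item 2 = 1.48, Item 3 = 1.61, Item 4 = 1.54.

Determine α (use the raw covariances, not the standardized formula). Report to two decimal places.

α = 0.50

Σσ²ᵢ = 1.53² + 1.48² + 1.61² + 1.54² = 9.4950
Covariances σ_ij = r_ij · s_i · s_j:
  σ(Item 1,Item 2) = 0.17 × 1.53 × 1.48 = 0.3849
  σ(Item 1,Item 3) = 0.13 × 1.53 × 1.61 = 0.3202
  σ(Item 1,Item 4) = 0.30 × 1.53 × 1.54 = 0.7069
  σ(Item 2,Item 3) = 0.26 × 1.48 × 1.61 = 0.6195
  σ(Item 2,Item 4) = 0.20 × 1.48 × 1.54 = 0.4558
  σ(Item 3,Item 4) = 0.16 × 1.61 × 1.54 = 0.3967
σ²_T = Σσ²ᵢ + 2·Σσ_ij = 9.4950 + 2 × 2.8840 = 15.2630
α = (4/3)·(1 − 9.4950/15.2630) = 0.50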